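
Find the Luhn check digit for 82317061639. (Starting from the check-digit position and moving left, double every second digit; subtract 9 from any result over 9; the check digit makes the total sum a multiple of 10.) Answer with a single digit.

0

Partial digits right→left: 9 3 6 1 6 0 7 1 3 2 8
Double every second digit counting from the check-digit position (so the 1st, 3rd, 5th, ... of the partial from the right).
  doubled (with −9 where >9): 9 3 3 5 6 7 → sum 33
  kept as-is: 3 1 0 1 2 → sum 7
Total = 33 + 7 = 40.
Check digit = (10 − (40 mod 10)) mod 10 = 0.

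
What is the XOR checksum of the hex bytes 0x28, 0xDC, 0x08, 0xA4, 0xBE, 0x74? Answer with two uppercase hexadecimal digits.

92

XOR the bytes together:
  start with 0x28
  0x28 ⊕ 0xDC = 0xF4
  0xF4 ⊕ 0x08 = 0xFC
  0xFC ⊕ 0xA4 = 0x58
  0x58 ⊕ 0xBE = 0xE6
  0xE6 ⊕ 0x74 = 0x92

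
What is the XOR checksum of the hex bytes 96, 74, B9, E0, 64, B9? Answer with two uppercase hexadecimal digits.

66

XOR the bytes together:
  start with 0x96
  0x96 ⊕ 0x74 = 0xE2
  0xE2 ⊕ 0xB9 = 0x5B
  0x5B ⊕ 0xE0 = 0xBB
  0xBB ⊕ 0x64 = 0xDF
  0xDF ⊕ 0xB9 = 0x66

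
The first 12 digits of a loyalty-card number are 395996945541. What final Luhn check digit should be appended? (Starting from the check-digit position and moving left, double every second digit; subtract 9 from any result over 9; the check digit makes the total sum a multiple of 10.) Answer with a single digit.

Partial digits right→left: 1 4 5 5 4 9 6 9 9 5 9 3
Double every second digit counting from the check-digit position (so the 1st, 3rd, 5th, ... of the partial from the right).
  doubled (with −9 where >9): 2 1 8 3 9 9 → sum 32
  kept as-is: 4 5 9 9 5 3 → sum 35
Total = 32 + 35 = 67.
Check digit = (10 − (67 mod 10)) mod 10 = 3.

3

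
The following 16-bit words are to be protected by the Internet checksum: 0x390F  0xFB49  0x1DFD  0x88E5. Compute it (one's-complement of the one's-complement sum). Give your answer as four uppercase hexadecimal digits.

24C4

One's-complement addition (fold any carry out of bit 15 back into bit 0):
  0x390F + 0xFB49 = 0x13458 → wrap carry → 0x3459
  0x3459 + 0x1DFD = 0x05256
  0x5256 + 0x88E5 = 0x0DB3B
One's-complement sum = 0xDB3B.
Checksum = ~0xDB3B & 0xFFFF = 0x24C4.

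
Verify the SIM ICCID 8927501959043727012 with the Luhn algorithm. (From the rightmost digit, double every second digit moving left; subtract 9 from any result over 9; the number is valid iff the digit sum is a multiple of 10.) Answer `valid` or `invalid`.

From the right, keep odd positions and double even positions (subtract 9 from any doubled value over 9):
  doubled (positions 2,4,...): 2 5 5 8 9 9 0 5 9 → sum 52
  kept (positions 1,3,...): 2 0 2 3 0 5 1 5 2 8 → sum 28
Total = 80.
80 mod 10 = 0, so the number is valid.

valid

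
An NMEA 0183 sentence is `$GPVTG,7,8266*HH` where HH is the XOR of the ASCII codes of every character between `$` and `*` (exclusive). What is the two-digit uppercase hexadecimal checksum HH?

XOR the ASCII codes of the payload characters:
  'G' = 0x47 → acc = 0x47
  'P' = 0x50 → acc = 0x17
  'V' = 0x56 → acc = 0x41
  'T' = 0x54 → acc = 0x15
  'G' = 0x47 → acc = 0x52
  ',' = 0x2C → acc = 0x7E
  '7' = 0x37 → acc = 0x49
  ',' = 0x2C → acc = 0x65
  '8' = 0x38 → acc = 0x5D
  '2' = 0x32 → acc = 0x6F
  '6' = 0x36 → acc = 0x59
  '6' = 0x36 → acc = 0x6F
Checksum = 0x6F.

6F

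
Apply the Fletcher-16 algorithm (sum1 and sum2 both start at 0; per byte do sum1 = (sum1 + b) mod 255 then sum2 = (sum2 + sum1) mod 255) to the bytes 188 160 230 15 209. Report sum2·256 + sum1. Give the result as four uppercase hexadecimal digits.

Running sums (mod 255):
  after byte 0 (188): sum1=188, sum2=188
  after byte 1 (160): sum1=93, sum2=26
  after byte 2 (230): sum1=68, sum2=94
  after byte 3 (15): sum1=83, sum2=177
  after byte 4 (209): sum1=37, sum2=214
Checksum = sum2·256 + sum1 = 214·256 + 37 = 54821 = 0xD625.

D625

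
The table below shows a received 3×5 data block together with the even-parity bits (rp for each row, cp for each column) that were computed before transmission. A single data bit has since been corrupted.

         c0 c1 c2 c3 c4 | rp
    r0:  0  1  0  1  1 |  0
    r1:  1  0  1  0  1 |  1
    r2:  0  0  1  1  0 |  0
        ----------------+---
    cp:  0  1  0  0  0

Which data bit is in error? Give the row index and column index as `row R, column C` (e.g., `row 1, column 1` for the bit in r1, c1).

Recompute each row's even parity and compare to rp:
  r0: data parity 1, sent rp 0 → mismatch
  r1: data parity 1, sent rp 1 → ok
  r2: data parity 0, sent rp 0 → ok
Recompute each column's even parity and compare to cp:
  c0: data parity 1, sent cp 0 → mismatch
  c1: data parity 1, sent cp 1 → ok
  c2: data parity 0, sent cp 0 → ok
  c3: data parity 0, sent cp 0 → ok
  c4: data parity 0, sent cp 0 → ok
Exactly one row (r0) and one column (c0) fail → the flipped bit is at their intersection.

row 0, column 0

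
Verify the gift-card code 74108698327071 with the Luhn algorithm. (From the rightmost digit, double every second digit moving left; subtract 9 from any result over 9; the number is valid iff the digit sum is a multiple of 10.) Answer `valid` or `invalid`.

valid

From the right, keep odd positions and double even positions (subtract 9 from any doubled value over 9):
  doubled (positions 2,4,...): 5 5 6 9 7 2 5 → sum 39
  kept (positions 1,3,...): 1 0 2 8 6 0 4 → sum 21
Total = 60.
60 mod 10 = 0, so the number is valid.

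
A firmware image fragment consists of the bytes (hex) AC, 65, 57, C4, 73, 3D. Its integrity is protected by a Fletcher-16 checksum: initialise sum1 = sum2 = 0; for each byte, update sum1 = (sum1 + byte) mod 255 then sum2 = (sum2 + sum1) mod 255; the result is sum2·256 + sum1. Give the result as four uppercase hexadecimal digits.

Running sums (mod 255):
  after byte 0 (AC): sum1=172, sum2=172
  after byte 1 (65): sum1=18, sum2=190
  after byte 2 (57): sum1=105, sum2=40
  after byte 3 (C4): sum1=46, sum2=86
  after byte 4 (73): sum1=161, sum2=247
  after byte 5 (3D): sum1=222, sum2=214
Checksum = sum2·256 + sum1 = 214·256 + 222 = 55006 = 0xD6DE.

D6DE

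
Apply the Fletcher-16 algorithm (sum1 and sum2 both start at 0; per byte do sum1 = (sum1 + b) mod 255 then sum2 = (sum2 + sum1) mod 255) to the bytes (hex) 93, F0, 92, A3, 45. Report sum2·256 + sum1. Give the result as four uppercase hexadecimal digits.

Running sums (mod 255):
  after byte 0 (93): sum1=147, sum2=147
  after byte 1 (F0): sum1=132, sum2=24
  after byte 2 (92): sum1=23, sum2=47
  after byte 3 (A3): sum1=186, sum2=233
  after byte 4 (45): sum1=0, sum2=233
Checksum = sum2·256 + sum1 = 233·256 + 0 = 59648 = 0xE900.

E900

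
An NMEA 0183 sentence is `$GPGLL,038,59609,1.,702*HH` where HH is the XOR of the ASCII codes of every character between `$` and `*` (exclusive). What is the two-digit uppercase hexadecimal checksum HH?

XOR the ASCII codes of the payload characters:
  'G' = 0x47 → acc = 0x47
  'P' = 0x50 → acc = 0x17
  'G' = 0x47 → acc = 0x50
  'L' = 0x4C → acc = 0x1C
  'L' = 0x4C → acc = 0x50
  ',' = 0x2C → acc = 0x7C
  '0' = 0x30 → acc = 0x4C
  '3' = 0x33 → acc = 0x7F
  '8' = 0x38 → acc = 0x47
  ',' = 0x2C → acc = 0x6B
  '5' = 0x35 → acc = 0x5E
  '9' = 0x39 → acc = 0x67
  '6' = 0x36 → acc = 0x51
  '0' = 0x30 → acc = 0x61
  '9' = 0x39 → acc = 0x58
  ',' = 0x2C → acc = 0x74
  '1' = 0x31 → acc = 0x45
  '.' = 0x2E → acc = 0x6B
  ',' = 0x2C → acc = 0x47
  '7' = 0x37 → acc = 0x70
  '0' = 0x30 → acc = 0x40
  '2' = 0x32 → acc = 0x72
Checksum = 0x72.

72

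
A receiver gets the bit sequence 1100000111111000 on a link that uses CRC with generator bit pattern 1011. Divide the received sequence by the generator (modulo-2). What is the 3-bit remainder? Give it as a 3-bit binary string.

111

Modulo-2 division of 1100000111111000 by 1011:
  pos 0: 1100 XOR 1011 = 0111
  pos 1: 1110 XOR 1011 = 0101
  pos 2: 1010 XOR 1011 = 0001
  pos 5: 1011 XOR 1011 = 0000
  pos 9: 1111 XOR 1011 = 0100
  pos 10: 1000 XOR 1011 = 0011
  pos 12: 1100 XOR 1011 = 0111
Remainder = 111 (nonzero — an error is detected).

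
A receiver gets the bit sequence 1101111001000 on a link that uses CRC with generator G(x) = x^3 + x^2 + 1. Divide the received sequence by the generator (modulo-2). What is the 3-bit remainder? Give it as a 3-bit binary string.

Modulo-2 division of 1101111001000 by 1101:
  pos 0: 1101 XOR 1101 = 0000
  pos 4: 1110 XOR 1101 = 0011
  pos 6: 1101 XOR 1101 = 0000
Remainder = 000 (zero — the frame passes the CRC check).

000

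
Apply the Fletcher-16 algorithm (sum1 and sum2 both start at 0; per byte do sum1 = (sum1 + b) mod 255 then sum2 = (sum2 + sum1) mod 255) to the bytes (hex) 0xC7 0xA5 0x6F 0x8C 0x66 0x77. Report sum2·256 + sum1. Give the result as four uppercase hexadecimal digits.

Running sums (mod 255):
  after byte 0 (0xC7): sum1=199, sum2=199
  after byte 1 (0xA5): sum1=109, sum2=53
  after byte 2 (0x6F): sum1=220, sum2=18
  after byte 3 (0x8C): sum1=105, sum2=123
  after byte 4 (0x66): sum1=207, sum2=75
  after byte 5 (0x77): sum1=71, sum2=146
Checksum = sum2·256 + sum1 = 146·256 + 71 = 37447 = 0x9247.

9247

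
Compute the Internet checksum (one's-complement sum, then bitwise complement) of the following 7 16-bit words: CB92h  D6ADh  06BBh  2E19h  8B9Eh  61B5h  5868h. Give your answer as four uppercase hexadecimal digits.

E32E

One's-complement addition (fold any carry out of bit 15 back into bit 0):
  0xCB92 + 0xD6AD = 0x1A23F → wrap carry → 0xA240
  0xA240 + 0x06BB = 0x0A8FB
  0xA8FB + 0x2E19 = 0x0D714
  0xD714 + 0x8B9E = 0x162B2 → wrap carry → 0x62B3
  0x62B3 + 0x61B5 = 0x0C468
  0xC468 + 0x5868 = 0x11CD0 → wrap carry → 0x1CD1
One's-complement sum = 0x1CD1.
Checksum = ~0x1CD1 & 0xFFFF = 0xE32E.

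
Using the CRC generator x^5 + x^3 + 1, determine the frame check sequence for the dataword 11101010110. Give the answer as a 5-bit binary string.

11101

Append 5 zeros: 1110101011000000. Divide by 101001 (XOR where the leading bit is 1):
  pos 0: 111010 XOR 101001 = 010011
  pos 1: 100111 XOR 101001 = 001110
  pos 3: 111001 XOR 101001 = 010000
  pos 4: 100001 XOR 101001 = 001000
  pos 6: 100000 XOR 101001 = 001001
  pos 8: 100100 XOR 101001 = 001101
  pos 10: 110100 XOR 101001 = 011101
Remainder (last 5 bits) = 11101. This is the CRC / FCS.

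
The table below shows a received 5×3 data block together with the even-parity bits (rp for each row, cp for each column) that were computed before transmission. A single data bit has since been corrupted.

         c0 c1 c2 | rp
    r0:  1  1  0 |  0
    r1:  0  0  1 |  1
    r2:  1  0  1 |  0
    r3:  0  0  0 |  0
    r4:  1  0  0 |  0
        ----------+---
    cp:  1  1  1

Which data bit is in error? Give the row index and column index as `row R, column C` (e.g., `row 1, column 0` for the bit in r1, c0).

Recompute each row's even parity and compare to rp:
  r0: data parity 0, sent rp 0 → ok
  r1: data parity 1, sent rp 1 → ok
  r2: data parity 0, sent rp 0 → ok
  r3: data parity 0, sent rp 0 → ok
  r4: data parity 1, sent rp 0 → mismatch
Recompute each column's even parity and compare to cp:
  c0: data parity 1, sent cp 1 → ok
  c1: data parity 1, sent cp 1 → ok
  c2: data parity 0, sent cp 1 → mismatch
Exactly one row (r4) and one column (c2) fail → the flipped bit is at their intersection.

row 4, column 2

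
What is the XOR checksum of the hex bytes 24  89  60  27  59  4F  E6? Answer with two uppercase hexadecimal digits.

XOR the bytes together:
  start with 0x24
  0x24 ⊕ 0x89 = 0xAD
  0xAD ⊕ 0x60 = 0xCD
  0xCD ⊕ 0x27 = 0xEA
  0xEA ⊕ 0x59 = 0xB3
  0xB3 ⊕ 0x4F = 0xFC
  0xFC ⊕ 0xE6 = 0x1A

1A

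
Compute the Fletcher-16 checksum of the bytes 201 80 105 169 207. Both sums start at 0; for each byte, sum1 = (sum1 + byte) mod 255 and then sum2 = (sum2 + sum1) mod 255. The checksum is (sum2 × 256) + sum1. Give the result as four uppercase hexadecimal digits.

Running sums (mod 255):
  after byte 0 (201): sum1=201, sum2=201
  after byte 1 (80): sum1=26, sum2=227
  after byte 2 (105): sum1=131, sum2=103
  after byte 3 (169): sum1=45, sum2=148
  after byte 4 (207): sum1=252, sum2=145
Checksum = sum2·256 + sum1 = 145·256 + 252 = 37372 = 0x91FC.

91FC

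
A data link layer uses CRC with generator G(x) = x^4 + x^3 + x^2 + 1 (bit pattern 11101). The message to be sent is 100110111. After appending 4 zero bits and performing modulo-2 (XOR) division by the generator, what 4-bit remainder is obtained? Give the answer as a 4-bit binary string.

Append 4 zeros: 1001101110000. Divide by 11101 (XOR where the leading bit is 1):
  pos 0: 10011 XOR 11101 = 01110
  pos 1: 11100 XOR 11101 = 00001
  pos 5: 11110 XOR 11101 = 00011
  pos 8: 11000 XOR 11101 = 00101
Remainder (last 4 bits) = 0101. This is the CRC / FCS.

0101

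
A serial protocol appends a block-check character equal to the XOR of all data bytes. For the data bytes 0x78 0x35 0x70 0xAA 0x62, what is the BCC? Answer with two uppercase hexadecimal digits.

XOR the bytes together:
  start with 0x78
  0x78 ⊕ 0x35 = 0x4D
  0x4D ⊕ 0x70 = 0x3D
  0x3D ⊕ 0xAA = 0x97
  0x97 ⊕ 0x62 = 0xF5

F5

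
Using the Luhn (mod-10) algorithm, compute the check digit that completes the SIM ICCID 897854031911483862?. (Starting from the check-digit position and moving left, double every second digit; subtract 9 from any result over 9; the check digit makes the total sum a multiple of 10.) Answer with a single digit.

6

Partial digits right→left: 2 6 8 3 8 4 1 1 9 1 3 0 4 5 8 7 9 8
Double every second digit counting from the check-digit position (so the 1st, 3rd, 5th, ... of the partial from the right).
  doubled (with −9 where >9): 4 7 7 2 9 6 8 7 9 → sum 59
  kept as-is: 6 3 4 1 1 0 5 7 8 → sum 35
Total = 59 + 35 = 94.
Check digit = (10 − (94 mod 10)) mod 10 = 6.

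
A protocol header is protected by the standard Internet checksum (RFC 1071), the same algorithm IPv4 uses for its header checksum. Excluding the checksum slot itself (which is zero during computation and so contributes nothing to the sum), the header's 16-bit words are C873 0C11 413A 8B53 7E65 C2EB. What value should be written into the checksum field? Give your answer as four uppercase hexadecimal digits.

One's-complement addition (fold any carry out of bit 15 back into bit 0):
  0xC873 + 0x0C11 = 0x0D484
  0xD484 + 0x413A = 0x115BE → wrap carry → 0x15BF
  0x15BF + 0x8B53 = 0x0A112
  0xA112 + 0x7E65 = 0x11F77 → wrap carry → 0x1F78
  0x1F78 + 0xC2EB = 0x0E263
One's-complement sum = 0xE263.
Checksum = ~0xE263 & 0xFFFF = 0x1D9C.

1D9C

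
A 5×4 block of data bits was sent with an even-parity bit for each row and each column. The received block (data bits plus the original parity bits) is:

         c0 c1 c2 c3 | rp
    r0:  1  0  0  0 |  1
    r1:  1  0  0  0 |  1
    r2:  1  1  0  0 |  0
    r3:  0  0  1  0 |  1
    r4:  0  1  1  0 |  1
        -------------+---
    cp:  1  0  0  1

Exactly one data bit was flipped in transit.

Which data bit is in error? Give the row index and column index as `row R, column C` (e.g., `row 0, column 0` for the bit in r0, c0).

Recompute each row's even parity and compare to rp:
  r0: data parity 1, sent rp 1 → ok
  r1: data parity 1, sent rp 1 → ok
  r2: data parity 0, sent rp 0 → ok
  r3: data parity 1, sent rp 1 → ok
  r4: data parity 0, sent rp 1 → mismatch
Recompute each column's even parity and compare to cp:
  c0: data parity 1, sent cp 1 → ok
  c1: data parity 0, sent cp 0 → ok
  c2: data parity 0, sent cp 0 → ok
  c3: data parity 0, sent cp 1 → mismatch
Exactly one row (r4) and one column (c3) fail → the flipped bit is at their intersection.

row 4, column 3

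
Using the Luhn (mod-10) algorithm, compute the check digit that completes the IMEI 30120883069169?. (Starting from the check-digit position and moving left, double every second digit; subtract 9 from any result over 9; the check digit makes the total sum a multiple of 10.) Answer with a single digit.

2

Partial digits right→left: 9 6 1 9 6 0 3 8 8 0 2 1 0 3
Double every second digit counting from the check-digit position (so the 1st, 3rd, 5th, ... of the partial from the right).
  doubled (with −9 where >9): 9 2 3 6 7 4 0 → sum 31
  kept as-is: 6 9 0 8 0 1 3 → sum 27
Total = 31 + 27 = 58.
Check digit = (10 − (58 mod 10)) mod 10 = 2.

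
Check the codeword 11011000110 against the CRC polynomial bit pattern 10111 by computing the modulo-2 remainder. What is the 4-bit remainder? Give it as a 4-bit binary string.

0000

Modulo-2 division of 11011000110 by 10111:
  pos 0: 11011 XOR 10111 = 01100
  pos 1: 11000 XOR 10111 = 01111
  pos 2: 11110 XOR 10111 = 01001
  pos 3: 10010 XOR 10111 = 00101
  pos 5: 10111 XOR 10111 = 00000
Remainder = 0000 (zero — the frame passes the CRC check).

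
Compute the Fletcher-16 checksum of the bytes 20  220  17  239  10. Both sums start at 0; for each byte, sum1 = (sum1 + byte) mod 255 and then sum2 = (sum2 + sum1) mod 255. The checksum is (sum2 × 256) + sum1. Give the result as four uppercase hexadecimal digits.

F4FB

Running sums (mod 255):
  after byte 0 (20): sum1=20, sum2=20
  after byte 1 (220): sum1=240, sum2=5
  after byte 2 (17): sum1=2, sum2=7
  after byte 3 (239): sum1=241, sum2=248
  after byte 4 (10): sum1=251, sum2=244
Checksum = sum2·256 + sum1 = 244·256 + 251 = 62715 = 0xF4FB.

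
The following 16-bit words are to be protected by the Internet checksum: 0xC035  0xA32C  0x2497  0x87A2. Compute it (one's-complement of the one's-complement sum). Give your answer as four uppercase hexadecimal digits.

One's-complement addition (fold any carry out of bit 15 back into bit 0):
  0xC035 + 0xA32C = 0x16361 → wrap carry → 0x6362
  0x6362 + 0x2497 = 0x087F9
  0x87F9 + 0x87A2 = 0x10F9B → wrap carry → 0x0F9C
One's-complement sum = 0x0F9C.
Checksum = ~0x0F9C & 0xFFFF = 0xF063.

F063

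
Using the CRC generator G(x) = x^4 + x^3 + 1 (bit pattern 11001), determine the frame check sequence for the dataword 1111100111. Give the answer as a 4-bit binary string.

1010

Append 4 zeros: 11111001110000. Divide by 11001 (XOR where the leading bit is 1):
  pos 0: 11111 XOR 11001 = 00110
  pos 2: 11000 XOR 11001 = 00001
  pos 6: 11110 XOR 11001 = 00111
  pos 8: 11100 XOR 11001 = 00101
Remainder (last 4 bits) = 1010. This is the CRC / FCS.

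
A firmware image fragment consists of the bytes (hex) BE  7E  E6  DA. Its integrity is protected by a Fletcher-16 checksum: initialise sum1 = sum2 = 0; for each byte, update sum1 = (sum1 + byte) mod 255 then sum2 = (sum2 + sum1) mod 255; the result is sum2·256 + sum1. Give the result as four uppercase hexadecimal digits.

1FFE

Running sums (mod 255):
  after byte 0 (BE): sum1=190, sum2=190
  after byte 1 (7E): sum1=61, sum2=251
  after byte 2 (E6): sum1=36, sum2=32
  after byte 3 (DA): sum1=254, sum2=31
Checksum = sum2·256 + sum1 = 31·256 + 254 = 8190 = 0x1FFE.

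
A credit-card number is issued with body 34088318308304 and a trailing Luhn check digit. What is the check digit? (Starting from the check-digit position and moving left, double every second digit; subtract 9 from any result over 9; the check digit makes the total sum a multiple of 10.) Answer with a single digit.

Partial digits right→left: 4 0 3 8 0 3 8 1 3 8 8 0 4 3
Double every second digit counting from the check-digit position (so the 1st, 3rd, 5th, ... of the partial from the right).
  doubled (with −9 where >9): 8 6 0 7 6 7 8 → sum 42
  kept as-is: 0 8 3 1 8 0 3 → sum 23
Total = 42 + 23 = 65.
Check digit = (10 − (65 mod 10)) mod 10 = 5.

5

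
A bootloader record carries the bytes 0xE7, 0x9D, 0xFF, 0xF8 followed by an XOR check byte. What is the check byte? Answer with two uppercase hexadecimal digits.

XOR the bytes together:
  start with 0xE7
  0xE7 ⊕ 0x9D = 0x7A
  0x7A ⊕ 0xFF = 0x85
  0x85 ⊕ 0xF8 = 0x7D

7D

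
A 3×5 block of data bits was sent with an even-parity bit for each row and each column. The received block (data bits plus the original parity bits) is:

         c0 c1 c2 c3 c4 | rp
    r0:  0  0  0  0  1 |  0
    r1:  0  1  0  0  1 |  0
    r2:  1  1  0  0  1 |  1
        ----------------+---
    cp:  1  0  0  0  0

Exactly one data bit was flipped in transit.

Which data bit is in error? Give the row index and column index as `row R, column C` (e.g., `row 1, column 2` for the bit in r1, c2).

row 0, column 4

Recompute each row's even parity and compare to rp:
  r0: data parity 1, sent rp 0 → mismatch
  r1: data parity 0, sent rp 0 → ok
  r2: data parity 1, sent rp 1 → ok
Recompute each column's even parity and compare to cp:
  c0: data parity 1, sent cp 1 → ok
  c1: data parity 0, sent cp 0 → ok
  c2: data parity 0, sent cp 0 → ok
  c3: data parity 0, sent cp 0 → ok
  c4: data parity 1, sent cp 0 → mismatch
Exactly one row (r0) and one column (c4) fail → the flipped bit is at their intersection.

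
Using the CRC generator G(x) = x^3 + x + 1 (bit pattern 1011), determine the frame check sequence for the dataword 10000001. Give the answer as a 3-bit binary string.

000

Append 3 zeros: 10000001000. Divide by 1011 (XOR where the leading bit is 1):
  pos 0: 1000 XOR 1011 = 0011
  pos 2: 1100 XOR 1011 = 0111
  pos 3: 1110 XOR 1011 = 0101
  pos 4: 1011 XOR 1011 = 0000
Remainder (last 3 bits) = 000. This is the CRC / FCS.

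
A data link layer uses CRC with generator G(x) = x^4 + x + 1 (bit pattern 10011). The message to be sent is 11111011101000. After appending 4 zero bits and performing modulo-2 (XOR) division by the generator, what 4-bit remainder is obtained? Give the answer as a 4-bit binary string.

Append 4 zeros: 111110111010000000. Divide by 10011 (XOR where the leading bit is 1):
  pos 0: 11111 XOR 10011 = 01100
  pos 1: 11000 XOR 10011 = 01011
  pos 2: 10111 XOR 10011 = 00100
  pos 4: 10011 XOR 10011 = 00000
  pos 10: 10000 XOR 10011 = 00011
  pos 13: 11000 XOR 10011 = 01011
Remainder (last 4 bits) = 1011. This is the CRC / FCS.

1011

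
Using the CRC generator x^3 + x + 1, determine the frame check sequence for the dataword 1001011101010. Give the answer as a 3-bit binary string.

011

Append 3 zeros: 1001011101010000. Divide by 1011 (XOR where the leading bit is 1):
  pos 0: 1001 XOR 1011 = 0010
  pos 2: 1001 XOR 1011 = 0010
  pos 4: 1011 XOR 1011 = 0000
  pos 9: 1010 XOR 1011 = 0001
  pos 12: 1000 XOR 1011 = 0011
Remainder (last 3 bits) = 011. This is the CRC / FCS.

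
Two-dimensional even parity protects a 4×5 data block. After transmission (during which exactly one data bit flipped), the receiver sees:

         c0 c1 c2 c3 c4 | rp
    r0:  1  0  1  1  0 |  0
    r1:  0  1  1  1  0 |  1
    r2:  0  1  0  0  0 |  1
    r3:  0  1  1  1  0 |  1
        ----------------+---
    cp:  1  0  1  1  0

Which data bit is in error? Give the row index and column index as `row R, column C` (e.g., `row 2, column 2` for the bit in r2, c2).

Recompute each row's even parity and compare to rp:
  r0: data parity 1, sent rp 0 → mismatch
  r1: data parity 1, sent rp 1 → ok
  r2: data parity 1, sent rp 1 → ok
  r3: data parity 1, sent rp 1 → ok
Recompute each column's even parity and compare to cp:
  c0: data parity 1, sent cp 1 → ok
  c1: data parity 1, sent cp 0 → mismatch
  c2: data parity 1, sent cp 1 → ok
  c3: data parity 1, sent cp 1 → ok
  c4: data parity 0, sent cp 0 → ok
Exactly one row (r0) and one column (c1) fail → the flipped bit is at their intersection.

row 0, column 1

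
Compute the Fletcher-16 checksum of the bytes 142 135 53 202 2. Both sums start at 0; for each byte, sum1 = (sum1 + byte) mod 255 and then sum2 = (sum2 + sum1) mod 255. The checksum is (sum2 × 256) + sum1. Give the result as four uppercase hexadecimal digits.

Running sums (mod 255):
  after byte 0 (142): sum1=142, sum2=142
  after byte 1 (135): sum1=22, sum2=164
  after byte 2 (53): sum1=75, sum2=239
  after byte 3 (202): sum1=22, sum2=6
  after byte 4 (2): sum1=24, sum2=30
Checksum = sum2·256 + sum1 = 30·256 + 24 = 7704 = 0x1E18.

1E18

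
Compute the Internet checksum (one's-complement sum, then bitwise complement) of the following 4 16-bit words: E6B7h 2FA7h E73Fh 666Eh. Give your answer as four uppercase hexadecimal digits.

9BF2

One's-complement addition (fold any carry out of bit 15 back into bit 0):
  0xE6B7 + 0x2FA7 = 0x1165E → wrap carry → 0x165F
  0x165F + 0xE73F = 0x0FD9E
  0xFD9E + 0x666E = 0x1640C → wrap carry → 0x640D
One's-complement sum = 0x640D.
Checksum = ~0x640D & 0xFFFF = 0x9BF2.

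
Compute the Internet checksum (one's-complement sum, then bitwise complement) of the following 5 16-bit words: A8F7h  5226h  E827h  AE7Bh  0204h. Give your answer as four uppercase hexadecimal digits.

One's-complement addition (fold any carry out of bit 15 back into bit 0):
  0xA8F7 + 0x5226 = 0x0FB1D
  0xFB1D + 0xE827 = 0x1E344 → wrap carry → 0xE345
  0xE345 + 0xAE7B = 0x191C0 → wrap carry → 0x91C1
  0x91C1 + 0x0204 = 0x093C5
One's-complement sum = 0x93C5.
Checksum = ~0x93C5 & 0xFFFF = 0x6C3A.

6C3A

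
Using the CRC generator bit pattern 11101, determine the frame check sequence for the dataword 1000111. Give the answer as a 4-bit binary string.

Append 4 zeros: 10001110000. Divide by 11101 (XOR where the leading bit is 1):
  pos 0: 10001 XOR 11101 = 01100
  pos 1: 11001 XOR 11101 = 00100
  pos 3: 10010 XOR 11101 = 01111
  pos 4: 11110 XOR 11101 = 00011
Remainder (last 4 bits) = 1100. This is the CRC / FCS.

1100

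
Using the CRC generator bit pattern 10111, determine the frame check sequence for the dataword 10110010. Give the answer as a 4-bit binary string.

Append 4 zeros: 101100100000. Divide by 10111 (XOR where the leading bit is 1):
  pos 0: 10110 XOR 10111 = 00001
  pos 4: 10100 XOR 10111 = 00011
  pos 7: 11000 XOR 10111 = 01111
Remainder (last 4 bits) = 1111. This is the CRC / FCS.

1111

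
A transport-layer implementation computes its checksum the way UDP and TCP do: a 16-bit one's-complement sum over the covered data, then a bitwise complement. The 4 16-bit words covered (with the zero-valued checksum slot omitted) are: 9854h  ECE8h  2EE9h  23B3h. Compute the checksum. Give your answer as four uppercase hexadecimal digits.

One's-complement addition (fold any carry out of bit 15 back into bit 0):
  0x9854 + 0xECE8 = 0x1853C → wrap carry → 0x853D
  0x853D + 0x2EE9 = 0x0B426
  0xB426 + 0x23B3 = 0x0D7D9
One's-complement sum = 0xD7D9.
Checksum = ~0xD7D9 & 0xFFFF = 0x2826.

2826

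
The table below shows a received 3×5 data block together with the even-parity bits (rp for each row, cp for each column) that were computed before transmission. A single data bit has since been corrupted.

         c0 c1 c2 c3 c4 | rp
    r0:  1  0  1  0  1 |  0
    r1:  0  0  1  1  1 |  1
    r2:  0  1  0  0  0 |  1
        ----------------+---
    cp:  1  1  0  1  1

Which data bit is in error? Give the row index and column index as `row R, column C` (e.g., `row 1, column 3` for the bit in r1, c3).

Recompute each row's even parity and compare to rp:
  r0: data parity 1, sent rp 0 → mismatch
  r1: data parity 1, sent rp 1 → ok
  r2: data parity 1, sent rp 1 → ok
Recompute each column's even parity and compare to cp:
  c0: data parity 1, sent cp 1 → ok
  c1: data parity 1, sent cp 1 → ok
  c2: data parity 0, sent cp 0 → ok
  c3: data parity 1, sent cp 1 → ok
  c4: data parity 0, sent cp 1 → mismatch
Exactly one row (r0) and one column (c4) fail → the flipped bit is at their intersection.

row 0, column 4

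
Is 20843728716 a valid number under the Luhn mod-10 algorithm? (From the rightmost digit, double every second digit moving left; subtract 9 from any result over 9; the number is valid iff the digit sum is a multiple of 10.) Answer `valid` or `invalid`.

From the right, keep odd positions and double even positions (subtract 9 from any doubled value over 9):
  doubled (positions 2,4,...): 2 7 5 8 0 → sum 22
  kept (positions 1,3,...): 6 7 2 3 8 2 → sum 28
Total = 50.
50 mod 10 = 0, so the number is valid.

valid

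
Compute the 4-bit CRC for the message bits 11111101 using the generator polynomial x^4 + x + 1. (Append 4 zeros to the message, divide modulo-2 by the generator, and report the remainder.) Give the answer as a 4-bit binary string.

0010

Append 4 zeros: 111111010000. Divide by 10011 (XOR where the leading bit is 1):
  pos 0: 11111 XOR 10011 = 01100
  pos 1: 11001 XOR 10011 = 01010
  pos 2: 10100 XOR 10011 = 00111
  pos 4: 11110 XOR 10011 = 01101
  pos 5: 11010 XOR 10011 = 01001
  pos 6: 10010 XOR 10011 = 00001
Remainder (last 4 bits) = 0010. This is the CRC / FCS.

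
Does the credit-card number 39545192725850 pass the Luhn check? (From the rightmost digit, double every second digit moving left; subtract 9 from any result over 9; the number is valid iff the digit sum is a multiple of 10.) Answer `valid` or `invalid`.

valid

From the right, keep odd positions and double even positions (subtract 9 from any doubled value over 9):
  doubled (positions 2,4,...): 1 1 5 9 1 1 6 → sum 24
  kept (positions 1,3,...): 0 8 2 2 1 4 9 → sum 26
Total = 50.
50 mod 10 = 0, so the number is valid.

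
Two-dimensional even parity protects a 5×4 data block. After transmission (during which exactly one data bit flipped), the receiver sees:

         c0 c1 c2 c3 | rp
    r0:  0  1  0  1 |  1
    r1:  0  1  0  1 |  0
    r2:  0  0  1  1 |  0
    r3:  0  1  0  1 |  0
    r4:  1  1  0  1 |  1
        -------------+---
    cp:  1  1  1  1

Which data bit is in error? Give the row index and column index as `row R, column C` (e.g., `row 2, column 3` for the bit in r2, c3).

Recompute each row's even parity and compare to rp:
  r0: data parity 0, sent rp 1 → mismatch
  r1: data parity 0, sent rp 0 → ok
  r2: data parity 0, sent rp 0 → ok
  r3: data parity 0, sent rp 0 → ok
  r4: data parity 1, sent rp 1 → ok
Recompute each column's even parity and compare to cp:
  c0: data parity 1, sent cp 1 → ok
  c1: data parity 0, sent cp 1 → mismatch
  c2: data parity 1, sent cp 1 → ok
  c3: data parity 1, sent cp 1 → ok
Exactly one row (r0) and one column (c1) fail → the flipped bit is at their intersection.

row 0, column 1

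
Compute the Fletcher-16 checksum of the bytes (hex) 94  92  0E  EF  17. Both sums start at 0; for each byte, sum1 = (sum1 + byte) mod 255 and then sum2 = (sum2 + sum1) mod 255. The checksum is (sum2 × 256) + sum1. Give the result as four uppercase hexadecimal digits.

Running sums (mod 255):
  after byte 0 (94): sum1=148, sum2=148
  after byte 1 (92): sum1=39, sum2=187
  after byte 2 (0E): sum1=53, sum2=240
  after byte 3 (EF): sum1=37, sum2=22
  after byte 4 (17): sum1=60, sum2=82
Checksum = sum2·256 + sum1 = 82·256 + 60 = 21052 = 0x523C.

523C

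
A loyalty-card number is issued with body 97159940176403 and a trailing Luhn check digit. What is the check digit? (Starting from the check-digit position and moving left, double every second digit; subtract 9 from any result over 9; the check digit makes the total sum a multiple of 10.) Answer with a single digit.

6

Partial digits right→left: 3 0 4 6 7 1 0 4 9 9 5 1 7 9
Double every second digit counting from the check-digit position (so the 1st, 3rd, 5th, ... of the partial from the right).
  doubled (with −9 where >9): 6 8 5 0 9 1 5 → sum 34
  kept as-is: 0 6 1 4 9 1 9 → sum 30
Total = 34 + 30 = 64.
Check digit = (10 − (64 mod 10)) mod 10 = 6.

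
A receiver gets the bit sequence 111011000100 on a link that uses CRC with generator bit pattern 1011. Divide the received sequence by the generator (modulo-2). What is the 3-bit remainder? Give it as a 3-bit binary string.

001

Modulo-2 division of 111011000100 by 1011:
  pos 0: 1110 XOR 1011 = 0101
  pos 1: 1011 XOR 1011 = 0000
  pos 5: 1000 XOR 1011 = 0011
  pos 7: 1110 XOR 1011 = 0101
  pos 8: 1010 XOR 1011 = 0001
Remainder = 001 (nonzero — an error is detected).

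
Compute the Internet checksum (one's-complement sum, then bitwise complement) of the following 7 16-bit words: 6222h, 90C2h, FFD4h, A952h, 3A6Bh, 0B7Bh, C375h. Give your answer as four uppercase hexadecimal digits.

One's-complement addition (fold any carry out of bit 15 back into bit 0):
  0x6222 + 0x90C2 = 0x0F2E4
  0xF2E4 + 0xFFD4 = 0x1F2B8 → wrap carry → 0xF2B9
  0xF2B9 + 0xA952 = 0x19C0B → wrap carry → 0x9C0C
  0x9C0C + 0x3A6B = 0x0D677
  0xD677 + 0x0B7B = 0x0E1F2
  0xE1F2 + 0xC375 = 0x1A567 → wrap carry → 0xA568
One's-complement sum = 0xA568.
Checksum = ~0xA568 & 0xFFFF = 0x5A97.

5A97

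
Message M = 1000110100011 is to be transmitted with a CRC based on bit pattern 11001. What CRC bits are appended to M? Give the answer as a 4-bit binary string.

Append 4 zeros: 10001101000110000. Divide by 11001 (XOR where the leading bit is 1):
  pos 0: 10001 XOR 11001 = 01000
  pos 1: 10001 XOR 11001 = 01000
  pos 2: 10000 XOR 11001 = 01001
  pos 3: 10011 XOR 11001 = 01010
  pos 4: 10100 XOR 11001 = 01101
  pos 5: 11010 XOR 11001 = 00011
  pos 8: 11011 XOR 11001 = 00010
  pos 11: 10000 XOR 11001 = 01001
  pos 12: 10010 XOR 11001 = 01011
Remainder (last 4 bits) = 1011. This is the CRC / FCS.

1011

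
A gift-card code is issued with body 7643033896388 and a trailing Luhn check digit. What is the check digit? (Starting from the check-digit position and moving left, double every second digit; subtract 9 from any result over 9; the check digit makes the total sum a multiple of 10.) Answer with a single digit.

Partial digits right→left: 8 8 3 6 9 8 3 3 0 3 4 6 7
Double every second digit counting from the check-digit position (so the 1st, 3rd, 5th, ... of the partial from the right).
  doubled (with −9 where >9): 7 6 9 6 0 8 5 → sum 41
  kept as-is: 8 6 8 3 3 6 → sum 34
Total = 41 + 34 = 75.
Check digit = (10 − (75 mod 10)) mod 10 = 5.

5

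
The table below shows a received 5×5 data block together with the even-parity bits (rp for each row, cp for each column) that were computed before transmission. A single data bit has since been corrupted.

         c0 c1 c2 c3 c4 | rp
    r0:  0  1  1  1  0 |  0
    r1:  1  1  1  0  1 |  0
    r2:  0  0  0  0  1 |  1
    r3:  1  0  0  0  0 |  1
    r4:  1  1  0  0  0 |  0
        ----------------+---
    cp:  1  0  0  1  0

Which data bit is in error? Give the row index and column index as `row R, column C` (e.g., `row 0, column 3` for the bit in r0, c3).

Recompute each row's even parity and compare to rp:
  r0: data parity 1, sent rp 0 → mismatch
  r1: data parity 0, sent rp 0 → ok
  r2: data parity 1, sent rp 1 → ok
  r3: data parity 1, sent rp 1 → ok
  r4: data parity 0, sent rp 0 → ok
Recompute each column's even parity and compare to cp:
  c0: data parity 1, sent cp 1 → ok
  c1: data parity 1, sent cp 0 → mismatch
  c2: data parity 0, sent cp 0 → ok
  c3: data parity 1, sent cp 1 → ok
  c4: data parity 0, sent cp 0 → ok
Exactly one row (r0) and one column (c1) fail → the flipped bit is at their intersection.

row 0, column 1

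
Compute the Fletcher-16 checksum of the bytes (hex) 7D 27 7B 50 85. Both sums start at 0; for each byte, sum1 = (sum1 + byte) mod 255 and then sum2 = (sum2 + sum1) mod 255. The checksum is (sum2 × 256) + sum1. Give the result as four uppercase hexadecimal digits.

A8F5

Running sums (mod 255):
  after byte 0 (7D): sum1=125, sum2=125
  after byte 1 (27): sum1=164, sum2=34
  after byte 2 (7B): sum1=32, sum2=66
  after byte 3 (50): sum1=112, sum2=178
  after byte 4 (85): sum1=245, sum2=168
Checksum = sum2·256 + sum1 = 168·256 + 245 = 43253 = 0xA8F5.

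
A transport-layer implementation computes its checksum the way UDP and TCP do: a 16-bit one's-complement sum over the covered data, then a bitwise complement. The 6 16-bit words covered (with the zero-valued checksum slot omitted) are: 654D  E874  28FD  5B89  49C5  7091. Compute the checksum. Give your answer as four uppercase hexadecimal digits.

One's-complement addition (fold any carry out of bit 15 back into bit 0):
  0x654D + 0xE874 = 0x14DC1 → wrap carry → 0x4DC2
  0x4DC2 + 0x28FD = 0x076BF
  0x76BF + 0x5B89 = 0x0D248
  0xD248 + 0x49C5 = 0x11C0D → wrap carry → 0x1C0E
  0x1C0E + 0x7091 = 0x08C9F
One's-complement sum = 0x8C9F.
Checksum = ~0x8C9F & 0xFFFF = 0x7360.

7360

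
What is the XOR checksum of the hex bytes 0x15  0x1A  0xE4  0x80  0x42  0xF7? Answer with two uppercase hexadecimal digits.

DE

XOR the bytes together:
  start with 0x15
  0x15 ⊕ 0x1A = 0x0F
  0x0F ⊕ 0xE4 = 0xEB
  0xEB ⊕ 0x80 = 0x6B
  0x6B ⊕ 0x42 = 0x29
  0x29 ⊕ 0xF7 = 0xDE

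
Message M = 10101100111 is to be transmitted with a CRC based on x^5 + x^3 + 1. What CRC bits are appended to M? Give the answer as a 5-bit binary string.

11001

Append 5 zeros: 1010110011100000. Divide by 101001 (XOR where the leading bit is 1):
  pos 0: 101011 XOR 101001 = 000010
  pos 4: 100011 XOR 101001 = 001010
  pos 6: 101010 XOR 101001 = 000011
  pos 10: 110000 XOR 101001 = 011001
Remainder (last 5 bits) = 11001. This is the CRC / FCS.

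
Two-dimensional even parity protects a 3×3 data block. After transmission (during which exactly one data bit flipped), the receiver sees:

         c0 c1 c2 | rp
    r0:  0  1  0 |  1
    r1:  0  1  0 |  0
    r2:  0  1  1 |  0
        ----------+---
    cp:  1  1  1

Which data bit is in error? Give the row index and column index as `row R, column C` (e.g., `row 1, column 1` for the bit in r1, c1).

Recompute each row's even parity and compare to rp:
  r0: data parity 1, sent rp 1 → ok
  r1: data parity 1, sent rp 0 → mismatch
  r2: data parity 0, sent rp 0 → ok
Recompute each column's even parity and compare to cp:
  c0: data parity 0, sent cp 1 → mismatch
  c1: data parity 1, sent cp 1 → ok
  c2: data parity 1, sent cp 1 → ok
Exactly one row (r1) and one column (c0) fail → the flipped bit is at their intersection.

row 1, column 0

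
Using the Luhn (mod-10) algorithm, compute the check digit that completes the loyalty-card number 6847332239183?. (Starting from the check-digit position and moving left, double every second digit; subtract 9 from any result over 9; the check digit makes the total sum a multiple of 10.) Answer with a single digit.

Partial digits right→left: 3 8 1 9 3 2 2 3 3 7 4 8 6
Double every second digit counting from the check-digit position (so the 1st, 3rd, 5th, ... of the partial from the right).
  doubled (with −9 where >9): 6 2 6 4 6 8 3 → sum 35
  kept as-is: 8 9 2 3 7 8 → sum 37
Total = 35 + 37 = 72.
Check digit = (10 − (72 mod 10)) mod 10 = 8.

8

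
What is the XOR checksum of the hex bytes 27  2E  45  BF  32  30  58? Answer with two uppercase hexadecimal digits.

XOR the bytes together:
  start with 0x27
  0x27 ⊕ 0x2E = 0x09
  0x09 ⊕ 0x45 = 0x4C
  0x4C ⊕ 0xBF = 0xF3
  0xF3 ⊕ 0x32 = 0xC1
  0xC1 ⊕ 0x30 = 0xF1
  0xF1 ⊕ 0x58 = 0xA9

A9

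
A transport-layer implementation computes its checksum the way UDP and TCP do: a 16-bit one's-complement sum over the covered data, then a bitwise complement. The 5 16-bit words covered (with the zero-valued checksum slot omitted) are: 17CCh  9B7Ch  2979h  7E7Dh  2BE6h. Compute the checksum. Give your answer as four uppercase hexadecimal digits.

One's-complement addition (fold any carry out of bit 15 back into bit 0):
  0x17CC + 0x9B7C = 0x0B348
  0xB348 + 0x2979 = 0x0DCC1
  0xDCC1 + 0x7E7D = 0x15B3E → wrap carry → 0x5B3F
  0x5B3F + 0x2BE6 = 0x08725
One's-complement sum = 0x8725.
Checksum = ~0x8725 & 0xFFFF = 0x78DA.

78DA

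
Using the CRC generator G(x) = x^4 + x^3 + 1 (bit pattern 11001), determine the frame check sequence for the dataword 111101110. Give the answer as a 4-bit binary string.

Append 4 zeros: 1111011100000. Divide by 11001 (XOR where the leading bit is 1):
  pos 0: 11110 XOR 11001 = 00111
  pos 2: 11111 XOR 11001 = 00110
  pos 4: 11010 XOR 11001 = 00011
  pos 7: 11000 XOR 11001 = 00001
Remainder (last 4 bits) = 0010. This is the CRC / FCS.

0010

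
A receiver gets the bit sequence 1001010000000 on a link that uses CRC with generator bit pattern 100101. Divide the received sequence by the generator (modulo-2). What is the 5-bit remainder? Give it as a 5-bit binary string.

Modulo-2 division of 1001010000000 by 100101:
  pos 0: 100101 XOR 100101 = 000000
Remainder = 00000 (zero — the frame passes the CRC check).

00000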